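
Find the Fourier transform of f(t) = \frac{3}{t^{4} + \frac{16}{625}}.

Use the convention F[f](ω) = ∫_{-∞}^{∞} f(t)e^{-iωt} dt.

F(ω) = \frac{375 \pi e^{- \frac{\sqrt{2} \left|{\omega}\right|}{5}} \sin{\left(\frac{\sqrt{2} \left|{\omega}\right|}{5} + \frac{\pi}{4} \right)}}{8}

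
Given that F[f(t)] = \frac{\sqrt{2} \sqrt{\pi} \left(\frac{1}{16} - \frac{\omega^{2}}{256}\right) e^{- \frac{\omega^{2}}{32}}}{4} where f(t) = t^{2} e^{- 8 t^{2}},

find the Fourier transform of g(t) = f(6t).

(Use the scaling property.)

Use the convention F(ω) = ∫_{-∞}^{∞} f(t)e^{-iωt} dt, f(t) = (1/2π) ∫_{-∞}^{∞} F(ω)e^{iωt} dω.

F[g](ω) = \frac{\sqrt{2} \sqrt{\pi} \left(576 - \omega^{2}\right) e^{- \frac{\omega^{2}}{1152}}}{221184}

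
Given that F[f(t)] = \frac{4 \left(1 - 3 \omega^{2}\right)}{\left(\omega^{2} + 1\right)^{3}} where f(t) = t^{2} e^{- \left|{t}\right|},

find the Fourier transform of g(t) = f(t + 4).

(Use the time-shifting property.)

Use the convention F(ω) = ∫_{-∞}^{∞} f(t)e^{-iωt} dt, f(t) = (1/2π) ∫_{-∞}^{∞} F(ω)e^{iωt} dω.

F[g](ω) = \frac{\left(4 - 12 \omega^{2}\right) e^{4 i \omega}}{\left(\omega^{2} + 1\right)^{3}}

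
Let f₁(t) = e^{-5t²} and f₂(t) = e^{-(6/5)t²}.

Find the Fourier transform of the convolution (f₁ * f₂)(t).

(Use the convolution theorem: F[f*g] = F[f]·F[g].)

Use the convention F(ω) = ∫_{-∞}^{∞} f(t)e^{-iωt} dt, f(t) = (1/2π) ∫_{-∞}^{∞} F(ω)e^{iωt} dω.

F[f₁*f₂](ω) = \frac{\sqrt{6} \pi e^{- \frac{31 \omega^{2}}{120}}}{6}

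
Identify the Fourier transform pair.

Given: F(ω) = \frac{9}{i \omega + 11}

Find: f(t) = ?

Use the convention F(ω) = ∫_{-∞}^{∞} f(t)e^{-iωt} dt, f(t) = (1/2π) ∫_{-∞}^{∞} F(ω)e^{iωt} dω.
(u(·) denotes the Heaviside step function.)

f(t) = 9 e^{- 11 t} u\left(t\right)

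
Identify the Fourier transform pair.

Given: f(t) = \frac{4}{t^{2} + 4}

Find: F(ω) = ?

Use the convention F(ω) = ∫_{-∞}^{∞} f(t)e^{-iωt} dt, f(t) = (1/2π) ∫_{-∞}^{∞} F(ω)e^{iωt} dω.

F(ω) = 2 \pi e^{- 2 \left|{\omega}\right|}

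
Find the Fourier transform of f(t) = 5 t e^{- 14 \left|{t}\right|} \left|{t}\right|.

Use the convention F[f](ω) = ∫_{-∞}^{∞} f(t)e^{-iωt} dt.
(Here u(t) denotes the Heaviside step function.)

F(ω) = \frac{20 i \omega \left(\omega^{2} - 588\right)}{\left(\omega^{2} + 196\right)^{3}}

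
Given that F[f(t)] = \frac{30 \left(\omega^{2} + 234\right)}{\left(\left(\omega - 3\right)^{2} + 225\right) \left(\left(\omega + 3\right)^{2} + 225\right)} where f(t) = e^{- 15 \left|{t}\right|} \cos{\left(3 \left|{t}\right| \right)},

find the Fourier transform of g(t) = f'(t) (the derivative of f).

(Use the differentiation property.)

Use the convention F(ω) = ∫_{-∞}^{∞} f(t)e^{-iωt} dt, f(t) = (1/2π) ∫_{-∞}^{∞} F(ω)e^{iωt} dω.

F[g](ω) = \frac{30 i \omega \left(\omega^{2} + 234\right)}{\omega^{4} + 432 \omega^{2} + 54756}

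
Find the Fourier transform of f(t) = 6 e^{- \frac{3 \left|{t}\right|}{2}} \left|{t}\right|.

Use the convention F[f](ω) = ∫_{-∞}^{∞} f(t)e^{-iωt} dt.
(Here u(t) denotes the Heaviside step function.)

F(ω) = \frac{48 \left(9 - 4 \omega^{2}\right)}{\left(4 \omega^{2} + 9\right)^{2}}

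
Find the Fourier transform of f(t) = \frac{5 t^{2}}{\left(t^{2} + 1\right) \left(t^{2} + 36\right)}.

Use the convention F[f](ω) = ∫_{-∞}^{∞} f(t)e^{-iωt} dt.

F(ω) = \frac{\pi \left(6 - e^{5 \left|{\omega}\right|}\right) e^{- 6 \left|{\omega}\right|}}{7}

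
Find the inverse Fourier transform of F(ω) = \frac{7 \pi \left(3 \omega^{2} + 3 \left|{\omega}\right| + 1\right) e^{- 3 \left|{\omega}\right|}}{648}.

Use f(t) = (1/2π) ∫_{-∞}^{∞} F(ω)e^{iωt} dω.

f(t) = \frac{7}{\left(t^{2} + 9\right)^{3}}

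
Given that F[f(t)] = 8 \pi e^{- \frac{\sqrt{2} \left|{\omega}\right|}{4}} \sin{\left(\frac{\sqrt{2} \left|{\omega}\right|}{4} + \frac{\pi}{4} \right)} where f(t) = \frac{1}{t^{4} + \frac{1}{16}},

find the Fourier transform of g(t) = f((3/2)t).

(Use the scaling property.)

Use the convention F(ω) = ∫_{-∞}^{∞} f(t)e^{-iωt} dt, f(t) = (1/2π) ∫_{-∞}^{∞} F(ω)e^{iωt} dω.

F[g](ω) = \frac{16 \pi e^{- \frac{\sqrt{2} \left|{\omega}\right|}{6}} \sin{\left(\frac{\sqrt{2} \left|{\omega}\right|}{6} + \frac{\pi}{4} \right)}}{3}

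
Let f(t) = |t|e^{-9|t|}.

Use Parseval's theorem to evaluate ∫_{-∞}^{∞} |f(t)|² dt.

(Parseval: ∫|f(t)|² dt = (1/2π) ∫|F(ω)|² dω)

∫|f(t)|² dt = \frac{1}{1458}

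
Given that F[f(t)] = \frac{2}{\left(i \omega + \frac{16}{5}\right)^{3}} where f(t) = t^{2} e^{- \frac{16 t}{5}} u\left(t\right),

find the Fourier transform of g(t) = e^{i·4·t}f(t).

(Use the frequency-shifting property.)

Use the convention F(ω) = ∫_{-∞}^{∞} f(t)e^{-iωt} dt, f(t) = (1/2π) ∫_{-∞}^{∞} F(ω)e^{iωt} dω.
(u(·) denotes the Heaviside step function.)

F[g](ω) = \frac{250}{\left(5 i \left(\omega - 4\right) + 16\right)^{3}}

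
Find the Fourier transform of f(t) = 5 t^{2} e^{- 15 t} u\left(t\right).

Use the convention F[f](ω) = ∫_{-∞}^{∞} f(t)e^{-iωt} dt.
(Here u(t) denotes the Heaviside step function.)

F(ω) = \frac{10}{\left(i \omega + 15\right)^{3}}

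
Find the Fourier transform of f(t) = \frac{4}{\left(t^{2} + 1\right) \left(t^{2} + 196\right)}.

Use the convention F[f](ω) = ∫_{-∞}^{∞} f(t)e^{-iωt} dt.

F(ω) = \frac{2 \pi \left(14 e^{13 \left|{\omega}\right|} - 1\right) e^{- 14 \left|{\omega}\right|}}{1365}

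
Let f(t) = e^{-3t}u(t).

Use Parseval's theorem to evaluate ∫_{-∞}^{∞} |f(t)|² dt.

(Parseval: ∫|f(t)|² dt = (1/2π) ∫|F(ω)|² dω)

∫|f(t)|² dt = \frac{1}{6}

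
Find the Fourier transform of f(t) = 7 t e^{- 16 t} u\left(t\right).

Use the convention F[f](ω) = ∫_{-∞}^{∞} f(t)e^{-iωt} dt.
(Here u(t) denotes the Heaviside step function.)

F(ω) = \frac{7}{\left(i \omega + 16\right)^{2}}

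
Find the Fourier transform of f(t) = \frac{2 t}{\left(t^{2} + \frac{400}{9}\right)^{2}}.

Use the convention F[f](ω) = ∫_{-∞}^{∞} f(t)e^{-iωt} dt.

F(ω) = - \frac{3 i \pi \omega e^{- \frac{20 \left|{\omega}\right|}{3}}}{20}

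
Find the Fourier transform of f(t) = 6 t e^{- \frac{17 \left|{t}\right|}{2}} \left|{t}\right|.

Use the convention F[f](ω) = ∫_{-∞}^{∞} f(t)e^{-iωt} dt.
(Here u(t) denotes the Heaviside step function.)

F(ω) = \frac{384 i \omega \left(4 \omega^{2} - 867\right)}{\left(4 \omega^{2} + 289\right)^{3}}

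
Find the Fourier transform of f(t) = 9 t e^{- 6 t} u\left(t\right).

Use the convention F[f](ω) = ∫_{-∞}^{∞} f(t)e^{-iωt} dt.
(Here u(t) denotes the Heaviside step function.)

F(ω) = \frac{9}{\left(i \omega + 6\right)^{2}}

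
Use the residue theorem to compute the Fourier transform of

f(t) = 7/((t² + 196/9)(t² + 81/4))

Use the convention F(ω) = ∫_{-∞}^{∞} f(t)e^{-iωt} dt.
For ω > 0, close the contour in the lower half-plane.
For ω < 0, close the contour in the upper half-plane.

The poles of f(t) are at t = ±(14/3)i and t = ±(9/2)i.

Let g(z) = f(z)e^{-iωz}; for large |z| the factor e^{-iωz} decays in the lower half-plane when ω > 0 and in the upper half-plane when ω < 0.

Case ω > 0 (lower half-plane, clockwise contour ⇒ F(ω) = -2πi·ΣRes):
  Res_{z = - \frac{14 i}{3}} g(z) = - \frac{27 i e^{- \frac{14 \omega}{3}}}{55}
  Res_{z = - \frac{9 i}{2}} g(z) = \frac{28 i e^{- \frac{9 \omega}{2}}}{55}
  F(ω) = -2πi·ΣRes = \frac{56 \pi e^{- \frac{9 \omega}{2}}}{55} - \frac{54 \pi e^{- \frac{14 \omega}{3}}}{55}

Case ω < 0 (upper half-plane, counterclockwise contour ⇒ F(ω) = +2πi·ΣRes):
  Res_{z = \frac{14 i}{3}} g(z) = \frac{27 i e^{\frac{14 \omega}{3}}}{55}
  Res_{z = \frac{9 i}{2}} g(z) = - \frac{28 i e^{\frac{9 \omega}{2}}}{55}
  F(ω) = 2πi·ΣRes = \frac{2 \pi \left(- 27 e^{\frac{14 \omega}{3}} + 28 e^{\frac{9 \omega}{2}}\right)}{55}

Both cases combine into a single formula in |ω|:

F(ω) = \frac{56 \pi e^{- \frac{9 \left|{\omega}\right|}{2}}}{55} - \frac{54 \pi e^{- \frac{14 \left|{\omega}\right|}{3}}}{55}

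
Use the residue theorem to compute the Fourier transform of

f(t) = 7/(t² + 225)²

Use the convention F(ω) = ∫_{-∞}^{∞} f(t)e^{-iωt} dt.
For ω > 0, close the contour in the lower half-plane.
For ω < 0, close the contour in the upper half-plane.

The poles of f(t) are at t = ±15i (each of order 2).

Let g(z) = f(z)e^{-iωz}; for large |z| the factor e^{-iωz} decays in the lower half-plane when ω > 0 and in the upper half-plane when ω < 0.

Case ω > 0 (lower half-plane, clockwise contour ⇒ F(ω) = -2πi·ΣRes):
  Res_{z = - 15 i} g(z) = \frac{7 i \left(15 \omega + 1\right) e^{- 15 \omega}}{13500} (pole of order 2)
  F(ω) = -2πi·ΣRes = \frac{7 \pi \left(15 \omega + 1\right) e^{- 15 \omega}}{6750}

Case ω < 0 (upper half-plane, counterclockwise contour ⇒ F(ω) = +2πi·ΣRes):
  Res_{z = 15 i} g(z) = \frac{7 i \left(15 \omega - 1\right) e^{15 \omega}}{13500} (pole of order 2)
  F(ω) = 2πi·ΣRes = \frac{7 \pi \left(1 - 15 \omega\right) e^{15 \omega}}{6750}

Both cases combine into a single formula in |ω|:

F(ω) = \frac{7 \pi \left(15 \left|{\omega}\right| + 1\right) e^{- 15 \left|{\omega}\right|}}{6750}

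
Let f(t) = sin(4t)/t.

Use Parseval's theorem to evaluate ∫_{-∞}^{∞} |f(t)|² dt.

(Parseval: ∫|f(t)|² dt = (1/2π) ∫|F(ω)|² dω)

∫|f(t)|² dt = 4 \pi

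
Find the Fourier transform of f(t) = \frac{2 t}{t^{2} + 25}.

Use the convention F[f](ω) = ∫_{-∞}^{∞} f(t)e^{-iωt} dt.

F(ω) = - 2 i \pi e^{- 5 \left|{\omega}\right|} \operatorname{sign}{\left(\omega \right)}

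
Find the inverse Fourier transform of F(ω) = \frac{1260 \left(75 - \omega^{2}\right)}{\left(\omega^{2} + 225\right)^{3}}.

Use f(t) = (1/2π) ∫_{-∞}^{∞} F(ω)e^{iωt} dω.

f(t) = 7 t^{2} e^{- 15 \left|{t}\right|}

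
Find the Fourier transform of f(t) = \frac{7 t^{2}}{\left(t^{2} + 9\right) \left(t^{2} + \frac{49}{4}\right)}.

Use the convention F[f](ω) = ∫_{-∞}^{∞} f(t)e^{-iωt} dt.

F(ω) = - \frac{84 \pi e^{- 3 \left|{\omega}\right|}}{13} + \frac{98 \pi e^{- \frac{7 \left|{\omega}\right|}{2}}}{13}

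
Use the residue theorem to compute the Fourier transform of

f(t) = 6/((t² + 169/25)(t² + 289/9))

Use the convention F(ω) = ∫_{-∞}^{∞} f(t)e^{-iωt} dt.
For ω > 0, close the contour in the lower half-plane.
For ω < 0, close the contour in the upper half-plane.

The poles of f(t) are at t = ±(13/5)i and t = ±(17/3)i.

Let g(z) = f(z)e^{-iωz}; for large |z| the factor e^{-iωz} decays in the lower half-plane when ω > 0 and in the upper half-plane when ω < 0.

Case ω > 0 (lower half-plane, clockwise contour ⇒ F(ω) = -2πi·ΣRes):
  Res_{z = - \frac{13 i}{5}} g(z) = \frac{3375 i e^{- \frac{13 \omega}{5}}}{74152}
  Res_{z = - \frac{17 i}{3}} g(z) = - \frac{2025 i e^{- \frac{17 \omega}{3}}}{96968}
  F(ω) = -2πi·ΣRes = - \frac{2025 \pi e^{- \frac{17 \omega}{3}}}{48484} + \frac{3375 \pi e^{- \frac{13 \omega}{5}}}{37076}

Case ω < 0 (upper half-plane, counterclockwise contour ⇒ F(ω) = +2πi·ΣRes):
  Res_{z = \frac{13 i}{5}} g(z) = - \frac{3375 i e^{\frac{13 \omega}{5}}}{74152}
  Res_{z = \frac{17 i}{3}} g(z) = \frac{2025 i e^{\frac{17 \omega}{3}}}{96968}
  F(ω) = 2πi·ΣRes = \frac{675 \pi \left(85 e^{\frac{13 \omega}{5}} - 39 e^{\frac{17 \omega}{3}}\right)}{630292}

Both cases combine into a single formula in |ω|:

F(ω) = - \frac{2025 \pi e^{- \frac{17 \left|{\omega}\right|}{3}}}{48484} + \frac{3375 \pi e^{- \frac{13 \left|{\omega}\right|}{5}}}{37076}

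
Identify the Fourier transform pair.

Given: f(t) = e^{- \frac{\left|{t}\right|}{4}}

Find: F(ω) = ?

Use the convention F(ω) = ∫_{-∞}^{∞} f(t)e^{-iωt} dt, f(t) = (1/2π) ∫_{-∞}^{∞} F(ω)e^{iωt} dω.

F(ω) = \frac{8}{16 \omega^{2} + 1}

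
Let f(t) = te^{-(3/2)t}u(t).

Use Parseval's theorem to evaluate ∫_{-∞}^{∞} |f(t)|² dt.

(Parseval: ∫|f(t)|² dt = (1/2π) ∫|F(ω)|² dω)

∫|f(t)|² dt = \frac{2}{27}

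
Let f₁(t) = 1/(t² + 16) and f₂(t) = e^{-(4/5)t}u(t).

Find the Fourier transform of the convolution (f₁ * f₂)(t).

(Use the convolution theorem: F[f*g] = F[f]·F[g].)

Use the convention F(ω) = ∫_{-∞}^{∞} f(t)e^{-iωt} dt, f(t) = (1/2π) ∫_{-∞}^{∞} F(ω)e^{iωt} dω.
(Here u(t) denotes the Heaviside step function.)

F[f₁*f₂](ω) = \frac{5 \pi e^{- 4 \left|{\omega}\right|}}{4 \left(5 i \omega + 4\right)}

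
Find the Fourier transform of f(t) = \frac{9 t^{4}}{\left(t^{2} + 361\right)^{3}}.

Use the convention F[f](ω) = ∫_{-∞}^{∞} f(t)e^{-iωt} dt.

F(ω) = \frac{9 \pi \left(361 \omega^{2} - 95 \left|{\omega}\right| + 3\right) e^{- 19 \left|{\omega}\right|}}{152}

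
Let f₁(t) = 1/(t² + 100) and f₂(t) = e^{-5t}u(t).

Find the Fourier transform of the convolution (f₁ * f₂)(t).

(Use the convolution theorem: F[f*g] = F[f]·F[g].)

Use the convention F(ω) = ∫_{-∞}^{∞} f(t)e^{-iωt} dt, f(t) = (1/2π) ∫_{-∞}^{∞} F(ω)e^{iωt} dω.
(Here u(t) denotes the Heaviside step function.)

F[f₁*f₂](ω) = \frac{\pi e^{- 10 \left|{\omega}\right|}}{10 \left(i \omega + 5\right)}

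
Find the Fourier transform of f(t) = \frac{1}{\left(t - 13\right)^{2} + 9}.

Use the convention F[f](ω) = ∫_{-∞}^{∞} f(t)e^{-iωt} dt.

F(ω) = \frac{\pi e^{- 13 i \omega - 3 \left|{\omega}\right|}}{3}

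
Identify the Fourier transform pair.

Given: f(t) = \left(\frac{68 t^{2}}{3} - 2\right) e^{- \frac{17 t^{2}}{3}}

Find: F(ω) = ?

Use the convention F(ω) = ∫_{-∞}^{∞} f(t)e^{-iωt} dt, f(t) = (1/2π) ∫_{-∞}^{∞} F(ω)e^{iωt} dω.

F(ω) = - \frac{3 \sqrt{51} \sqrt{\pi} \omega^{2} e^{- \frac{3 \omega^{2}}{68}}}{289}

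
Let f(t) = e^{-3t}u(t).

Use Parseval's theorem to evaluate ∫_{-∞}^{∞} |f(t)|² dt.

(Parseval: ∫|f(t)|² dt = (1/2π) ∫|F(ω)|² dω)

∫|f(t)|² dt = \frac{1}{6}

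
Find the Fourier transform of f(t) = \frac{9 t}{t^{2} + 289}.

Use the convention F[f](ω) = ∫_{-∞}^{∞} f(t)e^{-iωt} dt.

F(ω) = - 9 i \pi e^{- 17 \left|{\omega}\right|} \operatorname{sign}{\left(\omega \right)}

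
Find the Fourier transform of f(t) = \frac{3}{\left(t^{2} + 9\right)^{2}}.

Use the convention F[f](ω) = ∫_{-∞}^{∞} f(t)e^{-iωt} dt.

F(ω) = \frac{\pi \left(3 \left|{\omega}\right| + 1\right) e^{- 3 \left|{\omega}\right|}}{18}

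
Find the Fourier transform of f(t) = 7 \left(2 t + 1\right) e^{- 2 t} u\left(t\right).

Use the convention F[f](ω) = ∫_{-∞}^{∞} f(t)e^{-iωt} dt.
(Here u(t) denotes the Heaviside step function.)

F(ω) = \frac{7 \left(- i \omega - 4\right)}{\omega^{2} - 4 i \omega - 4}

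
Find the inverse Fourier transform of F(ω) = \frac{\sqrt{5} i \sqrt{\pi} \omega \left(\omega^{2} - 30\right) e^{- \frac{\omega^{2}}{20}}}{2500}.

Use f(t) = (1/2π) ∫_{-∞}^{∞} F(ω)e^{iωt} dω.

f(t) = 2 t^{3} e^{- 5 t^{2}}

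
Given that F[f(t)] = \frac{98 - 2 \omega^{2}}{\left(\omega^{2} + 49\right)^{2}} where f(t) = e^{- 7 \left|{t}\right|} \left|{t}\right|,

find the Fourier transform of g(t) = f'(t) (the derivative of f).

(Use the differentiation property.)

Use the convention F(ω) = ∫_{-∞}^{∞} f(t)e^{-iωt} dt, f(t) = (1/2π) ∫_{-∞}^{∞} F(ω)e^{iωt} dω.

F[g](ω) = - \frac{2 i \omega \left(\omega^{2} - 49\right)}{\left(\omega^{2} + 49\right)^{2}}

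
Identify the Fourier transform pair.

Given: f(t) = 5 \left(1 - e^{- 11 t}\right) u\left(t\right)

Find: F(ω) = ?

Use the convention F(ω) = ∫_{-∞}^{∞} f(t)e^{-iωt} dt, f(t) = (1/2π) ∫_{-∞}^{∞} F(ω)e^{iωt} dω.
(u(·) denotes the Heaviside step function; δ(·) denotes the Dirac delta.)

F(ω) = 5 \pi \delta\left(\omega\right) - \frac{55 i}{\omega \left(i \omega + 11\right)}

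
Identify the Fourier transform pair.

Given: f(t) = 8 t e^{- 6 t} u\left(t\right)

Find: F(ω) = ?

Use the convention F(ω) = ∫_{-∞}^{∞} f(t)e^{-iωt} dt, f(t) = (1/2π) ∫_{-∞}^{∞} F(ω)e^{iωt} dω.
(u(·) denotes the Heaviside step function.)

F(ω) = \frac{8}{\left(i \omega + 6\right)^{2}}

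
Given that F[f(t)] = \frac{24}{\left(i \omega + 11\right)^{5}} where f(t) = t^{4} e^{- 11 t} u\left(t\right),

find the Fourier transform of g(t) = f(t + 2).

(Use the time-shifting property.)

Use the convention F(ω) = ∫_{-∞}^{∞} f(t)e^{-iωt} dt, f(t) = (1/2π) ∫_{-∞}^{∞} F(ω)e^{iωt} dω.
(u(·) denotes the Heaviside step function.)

F[g](ω) = \frac{24 e^{2 i \omega}}{\left(i \omega + 11\right)^{5}}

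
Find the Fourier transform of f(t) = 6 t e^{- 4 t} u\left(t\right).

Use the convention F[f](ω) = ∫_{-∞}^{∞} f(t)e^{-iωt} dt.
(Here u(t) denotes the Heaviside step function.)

F(ω) = \frac{6}{\left(i \omega + 4\right)^{2}}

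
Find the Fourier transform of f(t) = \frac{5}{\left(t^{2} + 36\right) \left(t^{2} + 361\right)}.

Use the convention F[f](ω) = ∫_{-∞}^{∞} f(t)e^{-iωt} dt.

F(ω) = \frac{\pi \left(19 e^{13 \left|{\omega}\right|} - 6\right) e^{- 19 \left|{\omega}\right|}}{7410}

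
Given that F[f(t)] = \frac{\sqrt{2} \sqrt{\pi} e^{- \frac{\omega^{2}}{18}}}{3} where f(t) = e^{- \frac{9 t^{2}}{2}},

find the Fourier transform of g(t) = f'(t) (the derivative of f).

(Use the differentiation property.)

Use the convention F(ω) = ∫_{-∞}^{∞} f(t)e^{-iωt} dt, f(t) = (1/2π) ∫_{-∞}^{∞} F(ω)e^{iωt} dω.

F[g](ω) = \frac{\sqrt{2} i \sqrt{\pi} \omega e^{- \frac{\omega^{2}}{18}}}{3}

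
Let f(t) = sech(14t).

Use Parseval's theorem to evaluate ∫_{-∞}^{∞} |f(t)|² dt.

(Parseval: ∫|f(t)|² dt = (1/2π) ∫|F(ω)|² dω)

∫|f(t)|² dt = \frac{1}{7}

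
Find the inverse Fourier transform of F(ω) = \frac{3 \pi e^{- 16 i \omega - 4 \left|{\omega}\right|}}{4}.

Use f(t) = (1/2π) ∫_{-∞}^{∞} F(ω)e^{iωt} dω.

f(t) = \frac{3}{\left(t - 16\right)^{2} + 16}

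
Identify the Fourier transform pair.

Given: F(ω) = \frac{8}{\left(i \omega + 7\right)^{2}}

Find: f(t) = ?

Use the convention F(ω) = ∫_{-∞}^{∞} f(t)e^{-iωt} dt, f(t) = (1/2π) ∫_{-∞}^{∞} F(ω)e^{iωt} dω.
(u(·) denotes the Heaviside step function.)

f(t) = 8 t e^{- 7 t} u\left(t\right)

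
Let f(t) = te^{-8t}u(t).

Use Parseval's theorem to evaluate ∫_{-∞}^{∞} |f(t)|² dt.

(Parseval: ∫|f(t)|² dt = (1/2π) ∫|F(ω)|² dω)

∫|f(t)|² dt = \frac{1}{2048}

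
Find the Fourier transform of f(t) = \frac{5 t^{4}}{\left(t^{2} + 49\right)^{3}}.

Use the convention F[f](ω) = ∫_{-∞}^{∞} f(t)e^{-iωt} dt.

F(ω) = \frac{5 \pi \left(49 \omega^{2} - 35 \left|{\omega}\right| + 3\right) e^{- 7 \left|{\omega}\right|}}{56}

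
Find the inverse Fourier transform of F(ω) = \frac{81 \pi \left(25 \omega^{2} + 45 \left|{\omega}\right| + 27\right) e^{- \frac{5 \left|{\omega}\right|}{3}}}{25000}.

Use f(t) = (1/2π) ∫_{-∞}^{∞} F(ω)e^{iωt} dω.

f(t) = \frac{3}{\left(t^{2} + \frac{25}{9}\right)^{3}}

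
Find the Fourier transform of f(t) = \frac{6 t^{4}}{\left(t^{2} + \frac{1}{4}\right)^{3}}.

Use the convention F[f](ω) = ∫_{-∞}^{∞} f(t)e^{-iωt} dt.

F(ω) = \frac{3 \pi \left(\omega^{2} - 10 \left|{\omega}\right| + 12\right) e^{- \frac{\left|{\omega}\right|}{2}}}{8}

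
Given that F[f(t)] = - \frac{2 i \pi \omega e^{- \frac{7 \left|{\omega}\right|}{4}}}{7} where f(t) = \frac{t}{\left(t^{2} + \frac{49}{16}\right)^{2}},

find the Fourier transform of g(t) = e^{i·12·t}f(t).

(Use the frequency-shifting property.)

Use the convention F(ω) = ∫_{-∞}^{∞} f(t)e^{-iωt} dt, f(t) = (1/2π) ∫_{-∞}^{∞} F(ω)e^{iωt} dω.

F[g](ω) = \frac{2 i \pi \left(12 - \omega\right) e^{- \frac{7 \left|{\omega - 12}\right|}{4}}}{7}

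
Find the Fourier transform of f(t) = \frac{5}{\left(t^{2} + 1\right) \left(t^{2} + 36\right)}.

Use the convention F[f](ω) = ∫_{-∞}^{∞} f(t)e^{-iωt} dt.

F(ω) = \frac{\pi e^{- \left|{\omega}\right|}}{7} - \frac{\pi e^{- 6 \left|{\omega}\right|}}{42}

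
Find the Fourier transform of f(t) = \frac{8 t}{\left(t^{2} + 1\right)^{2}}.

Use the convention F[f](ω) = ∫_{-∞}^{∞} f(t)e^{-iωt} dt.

F(ω) = - 4 i \pi \omega e^{- \left|{\omega}\right|}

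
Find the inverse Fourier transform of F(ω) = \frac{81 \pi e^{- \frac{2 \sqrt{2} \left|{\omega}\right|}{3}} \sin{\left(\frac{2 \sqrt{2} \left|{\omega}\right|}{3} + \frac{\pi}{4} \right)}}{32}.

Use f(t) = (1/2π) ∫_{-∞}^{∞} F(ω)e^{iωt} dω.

f(t) = \frac{6}{t^{4} + \frac{256}{81}}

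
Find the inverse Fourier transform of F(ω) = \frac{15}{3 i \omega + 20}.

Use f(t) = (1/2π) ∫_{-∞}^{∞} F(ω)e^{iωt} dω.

f(t) = 5 e^{- \frac{20 t}{3}} u\left(t\right)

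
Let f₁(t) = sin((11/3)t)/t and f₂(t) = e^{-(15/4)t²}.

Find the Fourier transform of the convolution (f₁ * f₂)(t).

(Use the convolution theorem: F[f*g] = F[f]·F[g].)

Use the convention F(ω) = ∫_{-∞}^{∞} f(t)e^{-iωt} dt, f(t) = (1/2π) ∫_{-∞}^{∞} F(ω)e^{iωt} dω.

F[f₁*f₂](ω) = \begin{cases} \frac{2 \sqrt{15} \pi^{\frac{3}{2}} e^{- \frac{\omega^{2}}{15}}}{15} & \text{for}\: \omega > - \frac{11}{3} \wedge \omega < \frac{11}{3} \\0 & \text{otherwise} \end{cases}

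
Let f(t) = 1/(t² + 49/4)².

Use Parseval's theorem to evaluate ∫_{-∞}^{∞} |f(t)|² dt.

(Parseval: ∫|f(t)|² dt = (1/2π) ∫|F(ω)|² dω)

∫|f(t)|² dt = \frac{40 \pi}{823543}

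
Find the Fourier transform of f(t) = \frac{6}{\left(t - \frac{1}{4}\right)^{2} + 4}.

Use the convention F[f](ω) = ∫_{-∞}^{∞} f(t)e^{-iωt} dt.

F(ω) = 3 \pi e^{- \frac{i \omega}{4} - 2 \left|{\omega}\right|}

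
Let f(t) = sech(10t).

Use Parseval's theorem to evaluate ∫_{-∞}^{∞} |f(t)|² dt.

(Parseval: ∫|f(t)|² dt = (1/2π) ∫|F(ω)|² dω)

∫|f(t)|² dt = \frac{1}{5}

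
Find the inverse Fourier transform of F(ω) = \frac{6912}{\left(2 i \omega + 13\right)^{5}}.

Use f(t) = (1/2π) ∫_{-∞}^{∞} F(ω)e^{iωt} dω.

f(t) = 9 t^{4} e^{- \frac{13 t}{2}} u\left(t\right)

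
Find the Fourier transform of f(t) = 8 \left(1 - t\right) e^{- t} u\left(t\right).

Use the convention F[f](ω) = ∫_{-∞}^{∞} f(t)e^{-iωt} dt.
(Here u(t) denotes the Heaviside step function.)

F(ω) = \frac{8 i \omega}{- \omega^{2} + 2 i \omega + 1}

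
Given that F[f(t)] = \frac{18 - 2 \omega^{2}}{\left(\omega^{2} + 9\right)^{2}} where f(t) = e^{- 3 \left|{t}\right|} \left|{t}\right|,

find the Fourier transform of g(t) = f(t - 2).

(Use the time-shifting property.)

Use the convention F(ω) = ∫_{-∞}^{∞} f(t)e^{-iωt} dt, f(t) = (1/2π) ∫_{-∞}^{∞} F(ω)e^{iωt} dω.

F[g](ω) = \frac{2 \left(9 - \omega^{2}\right) e^{- 2 i \omega}}{\left(\omega^{2} + 9\right)^{2}}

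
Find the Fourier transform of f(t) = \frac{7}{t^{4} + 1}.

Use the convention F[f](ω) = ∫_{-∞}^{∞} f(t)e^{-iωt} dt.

F(ω) = 7 \pi e^{- \frac{\sqrt{2} \left|{\omega}\right|}{2}} \sin{\left(\frac{\sqrt{2} \left|{\omega}\right|}{2} + \frac{\pi}{4} \right)}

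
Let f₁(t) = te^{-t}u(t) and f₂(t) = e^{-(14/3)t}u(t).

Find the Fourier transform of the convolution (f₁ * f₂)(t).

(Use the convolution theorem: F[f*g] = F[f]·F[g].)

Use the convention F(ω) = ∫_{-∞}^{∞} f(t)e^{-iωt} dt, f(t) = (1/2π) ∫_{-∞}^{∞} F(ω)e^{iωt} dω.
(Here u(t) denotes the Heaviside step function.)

F[f₁*f₂](ω) = \frac{3}{\left(i \omega + 1\right)^{2} \left(3 i \omega + 14\right)}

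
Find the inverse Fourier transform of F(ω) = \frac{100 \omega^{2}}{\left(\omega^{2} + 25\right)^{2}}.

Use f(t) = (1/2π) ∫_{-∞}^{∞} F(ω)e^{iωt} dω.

f(t) = 5 \left(1 - 5 \left|{t}\right|\right) e^{- 5 \left|{t}\right|}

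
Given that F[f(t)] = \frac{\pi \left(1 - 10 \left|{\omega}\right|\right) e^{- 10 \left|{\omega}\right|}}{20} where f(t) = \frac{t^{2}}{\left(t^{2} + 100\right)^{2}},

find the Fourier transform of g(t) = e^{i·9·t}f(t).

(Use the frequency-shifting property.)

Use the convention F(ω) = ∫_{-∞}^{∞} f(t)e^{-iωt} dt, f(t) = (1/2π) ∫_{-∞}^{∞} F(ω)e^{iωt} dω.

F[g](ω) = \frac{\pi \left(1 - 10 \left|{\omega - 9}\right|\right) e^{- 10 \left|{\omega - 9}\right|}}{20}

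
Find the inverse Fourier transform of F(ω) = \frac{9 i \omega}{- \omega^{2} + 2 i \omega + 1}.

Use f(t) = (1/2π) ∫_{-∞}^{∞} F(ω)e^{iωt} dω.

f(t) = 9 \left(1 - t\right) e^{- t} u\left(t\right)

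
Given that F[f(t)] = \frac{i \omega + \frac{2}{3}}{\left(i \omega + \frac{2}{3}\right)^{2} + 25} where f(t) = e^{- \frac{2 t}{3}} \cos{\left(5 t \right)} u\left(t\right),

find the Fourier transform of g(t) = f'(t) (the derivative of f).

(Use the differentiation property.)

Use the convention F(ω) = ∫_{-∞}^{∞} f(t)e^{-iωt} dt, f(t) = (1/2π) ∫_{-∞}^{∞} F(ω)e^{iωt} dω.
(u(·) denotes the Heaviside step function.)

F[g](ω) = \frac{3 i \omega \left(3 i \omega + 2\right)}{\left(3 i \omega + 2\right)^{2} + 225}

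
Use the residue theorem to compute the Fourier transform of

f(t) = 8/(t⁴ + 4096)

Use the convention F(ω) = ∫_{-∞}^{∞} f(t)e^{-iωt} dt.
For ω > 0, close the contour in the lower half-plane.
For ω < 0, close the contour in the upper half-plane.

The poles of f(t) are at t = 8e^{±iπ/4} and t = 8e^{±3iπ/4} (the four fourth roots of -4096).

Let g(z) = f(z)e^{-iωz}; for large |z| the factor e^{-iωz} decays in the lower half-plane when ω > 0 and in the upper half-plane when ω < 0.

Case ω > 0 (lower half-plane, clockwise contour ⇒ F(ω) = -2πi·ΣRes):
  Res_{z = - 4 \sqrt{2} - 4 \sqrt{2} i} g(z) = \frac{\sqrt{2} i \left(1 - i\right) e^{4 \sqrt{2} \omega \left(-1 + i\right)}}{512}
  Res_{z = 4 \sqrt{2} - 4 \sqrt{2} i} g(z) = \frac{\sqrt{2} i \left(1 + i\right) e^{- 4 \sqrt{2} \omega \left(1 + i\right)}}{512}
  F(ω) = -2πi·ΣRes = \frac{\sqrt{2} \pi \left(1 - i\right) \left(e^{8 \sqrt{2} i \omega} + i\right) e^{- 4 \sqrt{2} \omega \left(1 + i\right)}}{256} = \frac{\sqrt{2} \pi \left(\sin{\left(4 \sqrt{2} \omega \right)} + \cos{\left(4 \sqrt{2} \omega \right)}\right) e^{- 4 \sqrt{2} \omega}}{128}

Case ω < 0 (upper half-plane, counterclockwise contour ⇒ F(ω) = +2πi·ΣRes):
  Res_{z = 4 \sqrt{2} + 4 \sqrt{2} i} g(z) = \frac{\sqrt{2} i \left(-1 + i\right) e^{4 \sqrt{2} \omega \left(1 - i\right)}}{512}
  Res_{z = - 4 \sqrt{2} + 4 \sqrt{2} i} g(z) = \frac{\sqrt{2} \left(1 - i\right) e^{4 \sqrt{2} \omega \left(1 + i\right)}}{512}
  F(ω) = 2πi·ΣRes = - \frac{\sqrt{2} i \pi \left(i \left(1 - i\right) e^{4 \sqrt{2} \omega \left(1 - i\right)} - \left(1 - i\right) e^{4 \sqrt{2} \omega \left(1 + i\right)}\right)}{256} = \frac{\sqrt{2} \pi \left(- \sin{\left(4 \sqrt{2} \omega \right)} + \cos{\left(4 \sqrt{2} \omega \right)}\right) e^{4 \sqrt{2} \omega}}{128}

Both cases combine into a single formula in |ω|:

F(ω) = \frac{\sqrt{2} \pi \left(\sin{\left(4 \sqrt{2} \left|{\omega}\right| \right)} + \cos{\left(4 \sqrt{2} \left|{\omega}\right| \right)}\right) e^{- 4 \sqrt{2} \left|{\omega}\right|}}{128}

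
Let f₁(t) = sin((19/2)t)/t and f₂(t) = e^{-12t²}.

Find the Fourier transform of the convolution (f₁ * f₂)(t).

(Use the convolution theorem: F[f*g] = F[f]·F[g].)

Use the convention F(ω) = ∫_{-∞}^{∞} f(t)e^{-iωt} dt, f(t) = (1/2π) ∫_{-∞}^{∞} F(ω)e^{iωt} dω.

F[f₁*f₂](ω) = \begin{cases} \frac{\sqrt{3} \pi^{\frac{3}{2}} e^{- \frac{\omega^{2}}{48}}}{6} & \text{for}\: \omega > - \frac{19}{2} \wedge \omega < \frac{19}{2} \\0 & \text{otherwise} \end{cases}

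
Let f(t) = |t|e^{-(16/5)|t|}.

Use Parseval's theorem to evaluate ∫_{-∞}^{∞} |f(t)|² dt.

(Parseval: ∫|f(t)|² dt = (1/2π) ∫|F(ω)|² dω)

∫|f(t)|² dt = \frac{125}{8192}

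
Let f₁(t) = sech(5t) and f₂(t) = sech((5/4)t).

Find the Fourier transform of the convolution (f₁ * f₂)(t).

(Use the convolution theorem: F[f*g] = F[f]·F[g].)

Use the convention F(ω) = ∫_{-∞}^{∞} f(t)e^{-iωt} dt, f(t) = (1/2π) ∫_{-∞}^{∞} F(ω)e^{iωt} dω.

F[f₁*f₂](ω) = \frac{4 \pi^{2}}{25 \cosh{\left(\frac{\pi \omega}{10} \right)} \cosh{\left(\frac{2 \pi \omega}{5} \right)}}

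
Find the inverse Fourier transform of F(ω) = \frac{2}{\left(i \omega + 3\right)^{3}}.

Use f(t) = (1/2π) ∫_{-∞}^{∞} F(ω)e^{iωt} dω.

f(t) = t^{2} e^{- 3 t} u\left(t\right)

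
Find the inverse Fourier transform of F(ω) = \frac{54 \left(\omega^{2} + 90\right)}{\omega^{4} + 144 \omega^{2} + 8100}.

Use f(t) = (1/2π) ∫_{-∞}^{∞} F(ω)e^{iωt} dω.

f(t) = 3 e^{- 9 \left|{t}\right|} \cos{\left(3 \left|{t}\right| \right)}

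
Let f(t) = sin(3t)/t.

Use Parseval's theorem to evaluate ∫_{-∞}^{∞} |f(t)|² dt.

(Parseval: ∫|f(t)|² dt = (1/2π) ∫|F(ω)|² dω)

∫|f(t)|² dt = 3 \pi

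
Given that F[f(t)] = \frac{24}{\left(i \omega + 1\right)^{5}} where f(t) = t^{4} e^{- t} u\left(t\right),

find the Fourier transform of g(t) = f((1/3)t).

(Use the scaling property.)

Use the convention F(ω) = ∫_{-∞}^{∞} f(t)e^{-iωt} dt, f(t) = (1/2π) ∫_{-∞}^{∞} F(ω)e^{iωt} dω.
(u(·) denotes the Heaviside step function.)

F[g](ω) = \frac{72}{\left(3 i \omega + 1\right)^{5}}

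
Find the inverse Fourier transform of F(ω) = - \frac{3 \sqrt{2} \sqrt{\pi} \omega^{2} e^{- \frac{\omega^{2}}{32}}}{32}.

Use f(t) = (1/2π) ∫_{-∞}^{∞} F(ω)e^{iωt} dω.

f(t) = 3 \left(32 t^{2} - 2\right) e^{- 8 t^{2}}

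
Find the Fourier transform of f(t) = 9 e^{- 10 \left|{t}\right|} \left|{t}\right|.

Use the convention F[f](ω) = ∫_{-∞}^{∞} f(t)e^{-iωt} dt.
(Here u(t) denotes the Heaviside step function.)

F(ω) = \frac{18 \left(100 - \omega^{2}\right)}{\left(\omega^{2} + 100\right)^{2}}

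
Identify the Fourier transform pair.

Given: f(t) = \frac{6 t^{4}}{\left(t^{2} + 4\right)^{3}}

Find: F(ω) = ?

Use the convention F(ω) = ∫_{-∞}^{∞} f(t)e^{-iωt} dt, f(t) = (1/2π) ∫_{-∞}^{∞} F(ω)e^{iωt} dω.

F(ω) = \frac{3 \pi \left(4 \omega^{2} - 10 \left|{\omega}\right| + 3\right) e^{- 2 \left|{\omega}\right|}}{8}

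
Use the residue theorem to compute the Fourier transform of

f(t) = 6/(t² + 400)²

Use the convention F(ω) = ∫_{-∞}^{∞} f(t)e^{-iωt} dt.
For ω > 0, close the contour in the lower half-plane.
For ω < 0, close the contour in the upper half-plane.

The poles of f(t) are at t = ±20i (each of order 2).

Let g(z) = f(z)e^{-iωz}; for large |z| the factor e^{-iωz} decays in the lower half-plane when ω > 0 and in the upper half-plane when ω < 0.

Case ω > 0 (lower half-plane, clockwise contour ⇒ F(ω) = -2πi·ΣRes):
  Res_{z = - 20 i} g(z) = \frac{3 i \left(20 \omega + 1\right) e^{- 20 \omega}}{16000} (pole of order 2)
  F(ω) = -2πi·ΣRes = \frac{3 \pi \left(20 \omega + 1\right) e^{- 20 \omega}}{8000}

Case ω < 0 (upper half-plane, counterclockwise contour ⇒ F(ω) = +2πi·ΣRes):
  Res_{z = 20 i} g(z) = \frac{3 i \left(20 \omega - 1\right) e^{20 \omega}}{16000} (pole of order 2)
  F(ω) = 2πi·ΣRes = \frac{3 \pi \left(1 - 20 \omega\right) e^{20 \omega}}{8000}

Both cases combine into a single formula in |ω|:

F(ω) = \frac{3 \pi \left(20 \left|{\omega}\right| + 1\right) e^{- 20 \left|{\omega}\right|}}{8000}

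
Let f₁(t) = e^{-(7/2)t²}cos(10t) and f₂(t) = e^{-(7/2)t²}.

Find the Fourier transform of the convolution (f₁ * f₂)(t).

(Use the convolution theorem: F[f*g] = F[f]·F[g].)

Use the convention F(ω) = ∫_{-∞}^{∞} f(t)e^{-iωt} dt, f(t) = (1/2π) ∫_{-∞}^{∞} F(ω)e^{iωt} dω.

F[f₁*f₂](ω) = \frac{\pi \left(e^{\frac{20 \omega}{7}} + 1\right) e^{- \frac{\omega^{2}}{7} - \frac{10 \omega}{7} - \frac{50}{7}}}{7}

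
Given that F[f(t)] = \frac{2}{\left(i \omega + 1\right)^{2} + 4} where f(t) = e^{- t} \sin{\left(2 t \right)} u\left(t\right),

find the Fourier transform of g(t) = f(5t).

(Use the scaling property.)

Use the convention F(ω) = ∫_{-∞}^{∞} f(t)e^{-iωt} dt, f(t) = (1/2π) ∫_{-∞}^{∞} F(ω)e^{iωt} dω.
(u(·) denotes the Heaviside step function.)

F[g](ω) = \frac{10}{\left(i \omega + 5\right)^{2} + 100}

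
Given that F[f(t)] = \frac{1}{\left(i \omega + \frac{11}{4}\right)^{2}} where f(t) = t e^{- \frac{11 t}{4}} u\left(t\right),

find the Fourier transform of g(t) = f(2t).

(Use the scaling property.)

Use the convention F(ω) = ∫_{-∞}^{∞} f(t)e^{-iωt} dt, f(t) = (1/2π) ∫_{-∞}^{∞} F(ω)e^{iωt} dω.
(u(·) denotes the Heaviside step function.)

F[g](ω) = \frac{8}{\left(2 i \omega + 11\right)^{2}}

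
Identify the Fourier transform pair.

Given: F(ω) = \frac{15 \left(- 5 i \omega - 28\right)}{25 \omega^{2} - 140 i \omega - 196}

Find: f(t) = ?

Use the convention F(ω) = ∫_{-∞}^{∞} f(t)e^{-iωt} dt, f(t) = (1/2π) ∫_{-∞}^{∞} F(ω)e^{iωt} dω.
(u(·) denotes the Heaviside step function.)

f(t) = 3 \left(\frac{14 t}{5} + 1\right) e^{- \frac{14 t}{5}} u\left(t\right)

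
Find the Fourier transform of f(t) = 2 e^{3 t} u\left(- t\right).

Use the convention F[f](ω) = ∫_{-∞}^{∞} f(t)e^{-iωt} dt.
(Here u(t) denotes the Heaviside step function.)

F(ω) = - \frac{2}{i \omega - 3}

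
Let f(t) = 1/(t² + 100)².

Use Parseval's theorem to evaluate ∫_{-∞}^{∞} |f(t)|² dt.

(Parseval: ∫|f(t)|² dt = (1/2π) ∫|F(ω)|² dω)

∫|f(t)|² dt = \frac{\pi}{32000000}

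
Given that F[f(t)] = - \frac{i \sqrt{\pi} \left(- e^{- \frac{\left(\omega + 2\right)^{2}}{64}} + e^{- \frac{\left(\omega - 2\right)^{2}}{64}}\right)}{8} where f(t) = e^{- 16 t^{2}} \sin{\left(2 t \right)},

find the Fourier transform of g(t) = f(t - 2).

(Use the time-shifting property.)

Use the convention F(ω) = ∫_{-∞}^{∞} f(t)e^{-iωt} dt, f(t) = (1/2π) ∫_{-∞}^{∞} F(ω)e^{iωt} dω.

F[g](ω) = \frac{i \sqrt{\pi} \left(1 - e^{\frac{\omega}{8}}\right) e^{- \frac{\omega^{2}}{64} - \frac{\omega}{16} - 2 i \omega - \frac{1}{16}}}{8}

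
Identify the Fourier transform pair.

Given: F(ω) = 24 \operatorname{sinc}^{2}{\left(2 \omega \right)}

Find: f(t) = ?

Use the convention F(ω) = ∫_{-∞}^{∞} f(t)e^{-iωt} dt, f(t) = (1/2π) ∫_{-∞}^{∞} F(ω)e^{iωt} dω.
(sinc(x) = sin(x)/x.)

f(t) = 6 \left(\begin{cases} 1 - \frac{\left|{t}\right|}{4} & \text{for}\: \left|{t}\right| < 4 \\0 & \text{otherwise} \end{cases}\right)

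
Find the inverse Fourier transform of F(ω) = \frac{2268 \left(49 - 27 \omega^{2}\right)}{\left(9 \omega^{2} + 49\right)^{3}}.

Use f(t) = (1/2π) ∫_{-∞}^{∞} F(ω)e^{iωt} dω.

f(t) = 3 t^{2} e^{- \frac{7 \left|{t}\right|}{3}}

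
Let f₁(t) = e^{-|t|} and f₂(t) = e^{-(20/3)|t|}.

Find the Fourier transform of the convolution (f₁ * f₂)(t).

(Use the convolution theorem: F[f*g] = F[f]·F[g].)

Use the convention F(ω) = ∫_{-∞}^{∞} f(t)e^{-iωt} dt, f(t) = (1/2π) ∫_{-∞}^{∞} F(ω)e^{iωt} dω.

F[f₁*f₂](ω) = \frac{240}{\left(\omega^{2} + 1\right) \left(9 \omega^{2} + 400\right)}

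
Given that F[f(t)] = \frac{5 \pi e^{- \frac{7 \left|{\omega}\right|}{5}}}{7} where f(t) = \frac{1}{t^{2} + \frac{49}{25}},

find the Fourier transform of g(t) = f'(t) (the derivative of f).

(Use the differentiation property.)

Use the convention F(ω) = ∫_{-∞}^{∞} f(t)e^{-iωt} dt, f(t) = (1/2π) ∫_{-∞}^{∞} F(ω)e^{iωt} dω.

F[g](ω) = \frac{5 i \pi \omega e^{- \frac{7 \left|{\omega}\right|}{5}}}{7}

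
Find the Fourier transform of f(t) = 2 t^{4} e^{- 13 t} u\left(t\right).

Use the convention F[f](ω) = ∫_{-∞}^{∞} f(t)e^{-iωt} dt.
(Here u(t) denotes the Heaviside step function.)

F(ω) = \frac{48}{\left(i \omega + 13\right)^{5}}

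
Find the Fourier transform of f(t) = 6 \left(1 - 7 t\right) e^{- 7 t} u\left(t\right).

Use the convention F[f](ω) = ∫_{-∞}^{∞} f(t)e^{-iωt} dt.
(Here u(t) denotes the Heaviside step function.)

F(ω) = \frac{6 i \omega}{- \omega^{2} + 14 i \omega + 49}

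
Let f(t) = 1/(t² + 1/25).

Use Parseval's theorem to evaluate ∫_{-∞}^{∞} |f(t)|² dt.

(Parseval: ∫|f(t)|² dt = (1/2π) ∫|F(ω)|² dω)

∫|f(t)|² dt = \frac{125 \pi}{2}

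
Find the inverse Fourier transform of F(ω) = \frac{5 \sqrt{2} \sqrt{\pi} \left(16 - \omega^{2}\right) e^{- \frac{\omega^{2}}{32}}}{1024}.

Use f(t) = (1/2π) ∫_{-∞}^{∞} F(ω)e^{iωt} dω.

f(t) = 5 t^{2} e^{- 8 t^{2}}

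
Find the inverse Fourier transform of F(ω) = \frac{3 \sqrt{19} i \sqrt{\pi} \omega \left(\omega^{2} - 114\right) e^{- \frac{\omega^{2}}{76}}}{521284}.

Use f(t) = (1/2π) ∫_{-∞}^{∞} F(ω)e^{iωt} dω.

f(t) = 6 t^{3} e^{- 19 t^{2}}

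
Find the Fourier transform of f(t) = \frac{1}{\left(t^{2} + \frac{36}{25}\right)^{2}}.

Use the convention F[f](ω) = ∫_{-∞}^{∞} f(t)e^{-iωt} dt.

F(ω) = \frac{25 \pi \left(6 \left|{\omega}\right| + 5\right) e^{- \frac{6 \left|{\omega}\right|}{5}}}{432}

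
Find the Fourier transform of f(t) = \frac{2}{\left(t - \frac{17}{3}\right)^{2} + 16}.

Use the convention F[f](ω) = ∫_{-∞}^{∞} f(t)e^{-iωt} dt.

F(ω) = \frac{\pi e^{- \frac{17 i \omega}{3} - 4 \left|{\omega}\right|}}{2}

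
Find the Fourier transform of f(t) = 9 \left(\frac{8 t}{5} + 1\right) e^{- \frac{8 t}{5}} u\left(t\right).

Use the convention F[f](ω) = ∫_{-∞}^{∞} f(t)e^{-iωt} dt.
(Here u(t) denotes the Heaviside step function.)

F(ω) = \frac{45 \left(- 5 i \omega - 16\right)}{25 \omega^{2} - 80 i \omega - 64}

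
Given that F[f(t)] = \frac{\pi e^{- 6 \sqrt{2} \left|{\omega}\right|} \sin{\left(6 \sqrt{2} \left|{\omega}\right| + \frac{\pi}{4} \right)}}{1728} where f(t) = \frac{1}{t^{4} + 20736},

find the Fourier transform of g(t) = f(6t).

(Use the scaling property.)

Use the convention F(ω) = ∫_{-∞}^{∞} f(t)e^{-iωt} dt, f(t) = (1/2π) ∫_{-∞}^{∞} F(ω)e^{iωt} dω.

F[g](ω) = \frac{\pi e^{- \sqrt{2} \left|{\omega}\right|} \sin{\left(\sqrt{2} \left|{\omega}\right| + \frac{\pi}{4} \right)}}{10368}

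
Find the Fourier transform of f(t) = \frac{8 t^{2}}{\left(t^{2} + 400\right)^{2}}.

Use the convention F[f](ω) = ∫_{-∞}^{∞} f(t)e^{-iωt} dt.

F(ω) = \frac{\pi \left(1 - 20 \left|{\omega}\right|\right) e^{- 20 \left|{\omega}\right|}}{5}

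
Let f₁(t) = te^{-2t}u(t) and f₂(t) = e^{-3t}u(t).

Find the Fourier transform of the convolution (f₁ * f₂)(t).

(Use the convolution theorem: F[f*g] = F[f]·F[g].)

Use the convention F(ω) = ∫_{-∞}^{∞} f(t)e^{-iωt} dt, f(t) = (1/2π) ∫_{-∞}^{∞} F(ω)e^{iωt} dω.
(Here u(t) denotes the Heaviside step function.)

F[f₁*f₂](ω) = \frac{1}{\left(i \omega + 2\right)^{2} \left(i \omega + 3\right)}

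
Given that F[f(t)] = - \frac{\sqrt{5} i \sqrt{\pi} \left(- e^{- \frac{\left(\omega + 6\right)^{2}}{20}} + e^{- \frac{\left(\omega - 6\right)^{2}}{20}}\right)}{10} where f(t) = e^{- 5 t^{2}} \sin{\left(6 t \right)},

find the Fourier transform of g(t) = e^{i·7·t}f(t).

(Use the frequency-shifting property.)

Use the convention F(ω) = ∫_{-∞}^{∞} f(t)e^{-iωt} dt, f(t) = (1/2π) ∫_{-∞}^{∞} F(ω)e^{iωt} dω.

F[g](ω) = \frac{\sqrt{5} i \sqrt{\pi} \left(- e^{\frac{6 \omega}{5}} + e^{\frac{42}{5}}\right) e^{- \frac{\omega^{2}}{20} + \frac{\omega}{10} - \frac{169}{20}}}{10}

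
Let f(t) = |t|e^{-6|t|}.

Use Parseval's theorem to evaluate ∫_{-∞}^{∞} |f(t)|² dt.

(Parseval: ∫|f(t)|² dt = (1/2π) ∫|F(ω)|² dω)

∫|f(t)|² dt = \frac{1}{432}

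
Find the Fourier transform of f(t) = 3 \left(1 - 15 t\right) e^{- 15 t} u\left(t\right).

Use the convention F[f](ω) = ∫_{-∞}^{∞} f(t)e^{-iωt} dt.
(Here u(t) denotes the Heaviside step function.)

F(ω) = \frac{3 i \omega}{- \omega^{2} + 30 i \omega + 225}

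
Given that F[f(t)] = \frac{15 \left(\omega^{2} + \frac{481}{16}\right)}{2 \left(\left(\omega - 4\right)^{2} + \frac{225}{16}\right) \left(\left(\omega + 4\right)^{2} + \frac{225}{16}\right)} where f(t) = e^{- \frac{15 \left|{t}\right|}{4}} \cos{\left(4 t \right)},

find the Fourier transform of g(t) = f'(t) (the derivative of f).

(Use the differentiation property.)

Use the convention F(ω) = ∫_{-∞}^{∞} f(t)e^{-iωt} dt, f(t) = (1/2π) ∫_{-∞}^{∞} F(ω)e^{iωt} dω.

F[g](ω) = \frac{120 i \omega \left(16 \omega^{2} + 481\right)}{256 \omega^{4} - 992 \omega^{2} + 231361}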